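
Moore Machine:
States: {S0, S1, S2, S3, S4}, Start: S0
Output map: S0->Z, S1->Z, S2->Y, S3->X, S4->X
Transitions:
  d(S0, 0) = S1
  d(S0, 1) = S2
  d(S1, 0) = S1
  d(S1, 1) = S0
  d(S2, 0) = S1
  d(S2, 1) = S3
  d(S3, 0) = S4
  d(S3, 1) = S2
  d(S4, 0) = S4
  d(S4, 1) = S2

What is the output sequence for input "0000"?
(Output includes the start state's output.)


Start: S0 (output Z)
  --0--> S1 (output Z)
  --0--> S1 (output Z)
  --0--> S1 (output Z)
  --0--> S1 (output Z)

"ZZZZZ"


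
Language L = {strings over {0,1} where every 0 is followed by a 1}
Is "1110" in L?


'00' present: False; ends with '0': True

No, "1110" is not in L


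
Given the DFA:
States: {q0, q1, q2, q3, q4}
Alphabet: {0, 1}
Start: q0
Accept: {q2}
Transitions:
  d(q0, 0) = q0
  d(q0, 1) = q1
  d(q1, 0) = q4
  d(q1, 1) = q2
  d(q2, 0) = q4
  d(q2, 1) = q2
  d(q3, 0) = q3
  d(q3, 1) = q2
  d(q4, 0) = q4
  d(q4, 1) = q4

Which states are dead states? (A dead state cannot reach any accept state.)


Forward reachability from each state:
  q0 -> reaches accept state q2 (live)
  q1 -> reaches accept state q2 (live)
  q2 -> reaches accept state q2 (live)
  q3 -> reaches accept state q2 (live)
  q4 -> reaches {q4}, no accept state (dead)

{q4}


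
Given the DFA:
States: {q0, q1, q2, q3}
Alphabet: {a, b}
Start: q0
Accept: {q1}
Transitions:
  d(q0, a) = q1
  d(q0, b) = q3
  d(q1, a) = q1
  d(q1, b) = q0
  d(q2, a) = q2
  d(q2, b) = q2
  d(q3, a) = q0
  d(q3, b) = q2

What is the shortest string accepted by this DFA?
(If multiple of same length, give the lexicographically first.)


BFS by string length (lex-first path to each state shown):
  len 0: q0<-""
  len 1: q1<-"a", q3<-"b"
Found accept state at length 1.

"a"


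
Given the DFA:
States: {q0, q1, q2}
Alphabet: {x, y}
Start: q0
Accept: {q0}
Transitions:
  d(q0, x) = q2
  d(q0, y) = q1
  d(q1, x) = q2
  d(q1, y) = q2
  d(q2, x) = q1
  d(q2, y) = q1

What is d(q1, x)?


Looking up transition d(q1, x)

q2


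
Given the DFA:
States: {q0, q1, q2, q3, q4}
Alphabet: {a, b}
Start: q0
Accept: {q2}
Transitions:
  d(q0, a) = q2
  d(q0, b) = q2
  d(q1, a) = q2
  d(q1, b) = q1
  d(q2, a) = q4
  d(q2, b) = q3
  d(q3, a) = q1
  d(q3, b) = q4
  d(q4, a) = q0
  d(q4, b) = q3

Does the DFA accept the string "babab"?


Trace: q0 -> q2 -> q4 -> q3 -> q1 -> q1
Final state: q1
Accept states: {q2}

No, rejected (final state q1 is not an accept state)


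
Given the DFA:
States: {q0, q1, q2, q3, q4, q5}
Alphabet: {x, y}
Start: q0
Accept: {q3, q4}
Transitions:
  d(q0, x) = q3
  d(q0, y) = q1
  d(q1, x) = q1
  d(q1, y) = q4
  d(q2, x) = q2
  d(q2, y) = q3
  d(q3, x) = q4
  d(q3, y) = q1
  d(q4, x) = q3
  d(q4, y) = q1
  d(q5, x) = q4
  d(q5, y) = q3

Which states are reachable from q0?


BFS from q0:
  layer 0: {q0}
  layer 1: {q1, q3}
  layer 2: {q4}

{q0, q1, q3, q4}


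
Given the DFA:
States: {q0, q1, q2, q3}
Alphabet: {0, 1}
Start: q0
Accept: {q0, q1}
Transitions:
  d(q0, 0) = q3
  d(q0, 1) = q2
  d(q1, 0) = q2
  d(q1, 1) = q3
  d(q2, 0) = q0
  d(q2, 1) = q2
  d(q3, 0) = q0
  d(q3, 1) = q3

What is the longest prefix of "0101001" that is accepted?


Run the DFA, marking each prefix where the state is accepting:
  "" -> q0 [accept]
  "0" -> q3 [reject]
  "01" -> q3 [reject]
  "010" -> q0 [accept]
  "0101" -> q2 [reject]
  "01010" -> q0 [accept]
  "010100" -> q3 [reject]
  "0101001" -> q3 [reject]

"01010"


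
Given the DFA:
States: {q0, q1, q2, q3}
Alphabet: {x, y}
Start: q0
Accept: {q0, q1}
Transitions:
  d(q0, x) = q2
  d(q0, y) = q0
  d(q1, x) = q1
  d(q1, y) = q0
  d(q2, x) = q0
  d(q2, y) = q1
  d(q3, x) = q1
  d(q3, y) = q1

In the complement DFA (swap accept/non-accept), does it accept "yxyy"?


Trace: q0 -> q0 -> q2 -> q1 -> q0
Final: q0
Original accept: {q0, q1}
Complement: q0 is in original accept

No, complement rejects (original accepts)


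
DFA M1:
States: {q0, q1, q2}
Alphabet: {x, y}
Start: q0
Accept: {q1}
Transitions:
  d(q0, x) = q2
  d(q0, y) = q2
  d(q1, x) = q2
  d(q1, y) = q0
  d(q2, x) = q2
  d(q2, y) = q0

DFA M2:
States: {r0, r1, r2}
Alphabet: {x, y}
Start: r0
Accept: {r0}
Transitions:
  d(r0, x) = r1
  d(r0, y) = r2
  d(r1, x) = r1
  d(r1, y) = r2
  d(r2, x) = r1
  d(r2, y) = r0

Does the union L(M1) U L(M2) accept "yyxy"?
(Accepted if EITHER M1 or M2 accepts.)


M1: final=q0 accepted=False
M2: final=r2 accepted=False

No, union rejects (neither accepts)


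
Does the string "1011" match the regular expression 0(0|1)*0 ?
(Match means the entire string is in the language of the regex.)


|string| = 4; first = '1'; last = '1'

No, "1011" does not match 0(0|1)*0


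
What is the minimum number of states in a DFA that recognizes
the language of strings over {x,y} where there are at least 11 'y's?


States: count = 0, 1, ..., 10, and a final '>= 11' state.
Total: 11 + 1 = 12. Accept = '>= 11' state.

12


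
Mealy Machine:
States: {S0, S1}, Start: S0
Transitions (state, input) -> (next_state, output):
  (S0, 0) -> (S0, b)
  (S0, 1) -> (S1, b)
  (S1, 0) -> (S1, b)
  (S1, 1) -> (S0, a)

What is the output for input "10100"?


Step-by-step:
  (S0, 1) -> (S1, b)
  (S1, 0) -> (S1, b)
  (S1, 1) -> (S0, a)
  (S0, 0) -> (S0, b)
  (S0, 0) -> (S0, b)

"bbabb"


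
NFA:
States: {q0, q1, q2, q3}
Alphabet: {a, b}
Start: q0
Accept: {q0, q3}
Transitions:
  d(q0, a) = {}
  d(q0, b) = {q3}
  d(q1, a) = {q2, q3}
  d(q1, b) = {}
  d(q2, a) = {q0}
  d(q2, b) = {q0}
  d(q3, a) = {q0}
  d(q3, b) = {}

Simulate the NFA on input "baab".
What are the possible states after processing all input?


Start: {q0}
  --b--> {q3}
  --a--> {q0}
  --a--> {}
  --b--> {}

{} (empty set, no valid transitions)


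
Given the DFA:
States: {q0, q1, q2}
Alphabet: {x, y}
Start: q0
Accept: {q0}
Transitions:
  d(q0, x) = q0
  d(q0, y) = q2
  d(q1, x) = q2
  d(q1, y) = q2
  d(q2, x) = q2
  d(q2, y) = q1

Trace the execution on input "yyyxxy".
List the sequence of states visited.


Input: yyyxxy
d(q0, y) = q2
d(q2, y) = q1
d(q1, y) = q2
d(q2, x) = q2
d(q2, x) = q2
d(q2, y) = q1


q0 -> q2 -> q1 -> q2 -> q2 -> q2 -> q1


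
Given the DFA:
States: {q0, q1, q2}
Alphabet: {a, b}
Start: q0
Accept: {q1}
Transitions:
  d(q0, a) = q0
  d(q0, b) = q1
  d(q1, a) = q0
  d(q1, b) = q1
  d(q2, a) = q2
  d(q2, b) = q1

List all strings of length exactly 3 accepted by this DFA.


All strings of length 3: 8 total
Accepted: 4

"aab", "abb", "bab", "bbb"


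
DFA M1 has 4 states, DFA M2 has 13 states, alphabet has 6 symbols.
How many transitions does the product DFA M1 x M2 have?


Product DFA has 4 * 13 = 52 states.
Each has 6 transitions: 52 * 6 = 312

312


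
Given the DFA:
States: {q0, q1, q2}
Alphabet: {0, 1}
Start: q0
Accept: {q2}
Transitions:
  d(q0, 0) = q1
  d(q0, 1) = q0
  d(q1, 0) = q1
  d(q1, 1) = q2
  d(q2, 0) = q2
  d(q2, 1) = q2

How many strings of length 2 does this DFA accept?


Enumerating all length-2 strings:
  "00" -> q1 [reject]
  "01" -> q2 [accept]
  "10" -> q1 [reject]
  "11" -> q0 [reject]

1 out of 4


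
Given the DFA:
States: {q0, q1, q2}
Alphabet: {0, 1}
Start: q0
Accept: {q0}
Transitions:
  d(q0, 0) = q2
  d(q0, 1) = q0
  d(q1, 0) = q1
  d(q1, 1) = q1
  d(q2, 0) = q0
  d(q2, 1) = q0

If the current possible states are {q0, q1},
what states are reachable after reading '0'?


Apply transition on '0' from each current state:
  d(q0, 0) = q2
  d(q1, 0) = q1

{q1, q2}


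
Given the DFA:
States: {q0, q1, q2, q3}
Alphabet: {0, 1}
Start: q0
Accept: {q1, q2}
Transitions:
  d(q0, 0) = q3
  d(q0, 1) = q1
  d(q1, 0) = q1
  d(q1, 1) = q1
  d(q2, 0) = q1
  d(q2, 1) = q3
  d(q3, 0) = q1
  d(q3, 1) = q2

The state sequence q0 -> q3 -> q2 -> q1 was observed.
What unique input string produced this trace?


Trace back each transition to find the symbol:
  q0 --[0]--> q3
  q3 --[1]--> q2
  q2 --[0]--> q1

"010"


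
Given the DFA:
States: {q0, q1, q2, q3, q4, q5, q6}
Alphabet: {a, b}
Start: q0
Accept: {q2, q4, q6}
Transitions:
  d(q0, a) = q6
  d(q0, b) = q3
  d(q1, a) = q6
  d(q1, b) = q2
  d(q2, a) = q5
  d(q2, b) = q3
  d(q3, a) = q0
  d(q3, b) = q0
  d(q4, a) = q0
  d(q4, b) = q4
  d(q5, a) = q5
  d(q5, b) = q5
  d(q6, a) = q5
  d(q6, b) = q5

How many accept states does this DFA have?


Accept states listed: {q2, q4, q6}
Counting: q2(1) q4(2) q6(3)

3


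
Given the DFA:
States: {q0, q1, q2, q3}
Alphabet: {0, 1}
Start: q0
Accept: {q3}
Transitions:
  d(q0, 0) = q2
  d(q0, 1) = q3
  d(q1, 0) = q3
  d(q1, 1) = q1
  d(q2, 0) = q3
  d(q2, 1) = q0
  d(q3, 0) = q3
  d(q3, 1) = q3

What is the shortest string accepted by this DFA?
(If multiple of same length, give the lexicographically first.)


BFS by string length (lex-first path to each state shown):
  len 0: q0<-""
  len 1: q2<-"0", q3<-"1"
Found accept state at length 1.

"1"


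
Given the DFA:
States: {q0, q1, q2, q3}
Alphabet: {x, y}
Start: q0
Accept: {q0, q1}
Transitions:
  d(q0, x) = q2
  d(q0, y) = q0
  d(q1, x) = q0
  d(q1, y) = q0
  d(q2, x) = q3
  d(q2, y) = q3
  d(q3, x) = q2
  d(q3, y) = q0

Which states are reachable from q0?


BFS from q0:
  layer 0: {q0}
  layer 1: {q2}
  layer 2: {q3}

{q0, q2, q3}


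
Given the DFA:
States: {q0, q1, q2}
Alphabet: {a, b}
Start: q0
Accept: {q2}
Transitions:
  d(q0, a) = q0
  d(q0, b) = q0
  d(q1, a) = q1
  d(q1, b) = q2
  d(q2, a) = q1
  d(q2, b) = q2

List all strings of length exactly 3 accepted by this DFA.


All strings of length 3: 8 total
Accepted: 0

None


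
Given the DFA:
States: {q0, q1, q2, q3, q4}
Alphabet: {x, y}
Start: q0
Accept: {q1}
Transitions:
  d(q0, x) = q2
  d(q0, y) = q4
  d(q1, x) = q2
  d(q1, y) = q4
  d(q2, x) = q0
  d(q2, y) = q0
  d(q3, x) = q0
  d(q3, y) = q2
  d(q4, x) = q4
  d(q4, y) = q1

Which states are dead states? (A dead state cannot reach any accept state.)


Forward reachability from each state:
  q0 -> reaches accept state q1 (live)
  q1 -> reaches accept state q1 (live)
  q2 -> reaches accept state q1 (live)
  q3 -> reaches accept state q1 (live)
  q4 -> reaches accept state q1 (live)

None (all states can reach an accept state)


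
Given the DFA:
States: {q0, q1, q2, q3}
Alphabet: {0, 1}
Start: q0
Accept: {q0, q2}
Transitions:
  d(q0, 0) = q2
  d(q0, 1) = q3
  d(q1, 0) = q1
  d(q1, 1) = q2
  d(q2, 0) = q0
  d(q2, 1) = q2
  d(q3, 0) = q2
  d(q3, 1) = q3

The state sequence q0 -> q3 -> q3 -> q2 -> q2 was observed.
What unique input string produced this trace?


Trace back each transition to find the symbol:
  q0 --[1]--> q3
  q3 --[1]--> q3
  q3 --[0]--> q2
  q2 --[1]--> q2

"1101"


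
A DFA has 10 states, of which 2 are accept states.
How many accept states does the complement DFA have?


Complement swaps accept and non-accept states.
10 - 2 = 8

8


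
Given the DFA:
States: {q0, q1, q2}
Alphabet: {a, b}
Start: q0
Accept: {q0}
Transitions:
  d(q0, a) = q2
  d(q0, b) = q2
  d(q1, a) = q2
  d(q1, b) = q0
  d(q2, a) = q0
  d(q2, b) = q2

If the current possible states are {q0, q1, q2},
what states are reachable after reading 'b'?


Apply transition on 'b' from each current state:
  d(q0, b) = q2
  d(q1, b) = q0
  d(q2, b) = q2

{q0, q2}


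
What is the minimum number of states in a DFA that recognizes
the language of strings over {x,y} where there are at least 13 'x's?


States: count = 0, 1, ..., 12, and a final '>= 13' state.
Total: 13 + 1 = 14. Accept = '>= 13' state.

14


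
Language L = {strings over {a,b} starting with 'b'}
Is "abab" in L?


first symbol = 'a'

No, "abab" is not in L


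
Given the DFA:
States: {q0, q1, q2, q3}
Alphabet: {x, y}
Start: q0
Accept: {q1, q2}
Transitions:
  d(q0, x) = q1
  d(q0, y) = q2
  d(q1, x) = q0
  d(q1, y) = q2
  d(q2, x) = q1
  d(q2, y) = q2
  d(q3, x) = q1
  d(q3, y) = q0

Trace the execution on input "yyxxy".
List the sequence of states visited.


Input: yyxxy
d(q0, y) = q2
d(q2, y) = q2
d(q2, x) = q1
d(q1, x) = q0
d(q0, y) = q2


q0 -> q2 -> q2 -> q1 -> q0 -> q2


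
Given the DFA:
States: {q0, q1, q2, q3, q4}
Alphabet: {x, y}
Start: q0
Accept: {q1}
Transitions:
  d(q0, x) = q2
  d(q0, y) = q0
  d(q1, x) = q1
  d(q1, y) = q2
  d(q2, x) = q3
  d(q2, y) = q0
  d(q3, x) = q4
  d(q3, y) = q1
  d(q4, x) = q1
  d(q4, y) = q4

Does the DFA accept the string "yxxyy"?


Trace: q0 -> q0 -> q2 -> q3 -> q1 -> q2
Final state: q2
Accept states: {q1}

No, rejected (final state q2 is not an accept state)


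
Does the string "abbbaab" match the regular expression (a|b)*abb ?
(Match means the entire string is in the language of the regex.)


|string| = 7; first = 'a'; last = 'b'

No, "abbbaab" does not match (a|b)*abb


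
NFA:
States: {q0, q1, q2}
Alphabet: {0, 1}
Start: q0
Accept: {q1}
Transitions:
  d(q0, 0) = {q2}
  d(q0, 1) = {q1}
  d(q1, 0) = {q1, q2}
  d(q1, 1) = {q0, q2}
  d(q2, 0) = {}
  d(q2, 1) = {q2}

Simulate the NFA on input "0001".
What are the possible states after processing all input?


Start: {q0}
  --0--> {q2}
  --0--> {}
  --0--> {}
  --1--> {}

{} (empty set, no valid transitions)


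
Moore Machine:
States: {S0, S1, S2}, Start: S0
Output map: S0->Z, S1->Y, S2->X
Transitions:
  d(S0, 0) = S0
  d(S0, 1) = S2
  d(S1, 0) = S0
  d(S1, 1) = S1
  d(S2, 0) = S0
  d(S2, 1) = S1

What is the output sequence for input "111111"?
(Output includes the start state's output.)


Start: S0 (output Z)
  --1--> S2 (output X)
  --1--> S1 (output Y)
  --1--> S1 (output Y)
  --1--> S1 (output Y)
  --1--> S1 (output Y)
  --1--> S1 (output Y)

"ZXYYYYY"


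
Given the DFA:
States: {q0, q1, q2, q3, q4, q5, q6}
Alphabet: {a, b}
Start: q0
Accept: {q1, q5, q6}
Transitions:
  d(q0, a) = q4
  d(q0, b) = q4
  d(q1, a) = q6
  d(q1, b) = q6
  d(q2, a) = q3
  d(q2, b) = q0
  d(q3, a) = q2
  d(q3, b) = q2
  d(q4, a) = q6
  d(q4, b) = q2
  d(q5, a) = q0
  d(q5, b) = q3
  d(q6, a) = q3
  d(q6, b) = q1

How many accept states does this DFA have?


Accept states listed: {q1, q5, q6}
Counting: q1(1) q5(2) q6(3)

3


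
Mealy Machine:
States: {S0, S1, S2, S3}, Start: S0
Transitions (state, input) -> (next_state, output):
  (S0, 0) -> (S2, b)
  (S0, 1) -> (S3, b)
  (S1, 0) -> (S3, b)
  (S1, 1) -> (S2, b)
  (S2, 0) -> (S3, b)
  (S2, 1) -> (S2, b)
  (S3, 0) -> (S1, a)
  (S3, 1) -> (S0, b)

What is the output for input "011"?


Step-by-step:
  (S0, 0) -> (S2, b)
  (S2, 1) -> (S2, b)
  (S2, 1) -> (S2, b)

"bbb"


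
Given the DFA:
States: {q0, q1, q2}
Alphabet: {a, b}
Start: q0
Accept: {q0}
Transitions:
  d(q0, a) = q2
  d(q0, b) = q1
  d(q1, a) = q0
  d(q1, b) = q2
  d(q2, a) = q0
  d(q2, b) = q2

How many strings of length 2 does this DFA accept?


Enumerating all length-2 strings:
  "aa" -> q0 [accept]
  "ab" -> q2 [reject]
  "ba" -> q0 [accept]
  "bb" -> q2 [reject]

2 out of 4


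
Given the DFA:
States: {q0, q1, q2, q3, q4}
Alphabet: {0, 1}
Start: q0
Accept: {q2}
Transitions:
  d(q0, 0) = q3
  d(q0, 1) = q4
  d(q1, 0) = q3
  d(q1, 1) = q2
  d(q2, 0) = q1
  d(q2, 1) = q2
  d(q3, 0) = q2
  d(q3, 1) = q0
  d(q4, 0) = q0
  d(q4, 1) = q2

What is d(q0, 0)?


Looking up transition d(q0, 0)

q3


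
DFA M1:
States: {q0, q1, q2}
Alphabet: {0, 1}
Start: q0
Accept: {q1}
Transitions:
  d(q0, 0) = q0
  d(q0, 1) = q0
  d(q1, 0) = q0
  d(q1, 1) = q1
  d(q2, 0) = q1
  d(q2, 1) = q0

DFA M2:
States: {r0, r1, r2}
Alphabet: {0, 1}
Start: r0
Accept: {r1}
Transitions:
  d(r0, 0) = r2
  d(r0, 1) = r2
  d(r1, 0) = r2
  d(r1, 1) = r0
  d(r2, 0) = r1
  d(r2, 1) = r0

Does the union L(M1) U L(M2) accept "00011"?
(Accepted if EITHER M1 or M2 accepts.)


M1: final=q0 accepted=False
M2: final=r2 accepted=False

No, union rejects (neither accepts)


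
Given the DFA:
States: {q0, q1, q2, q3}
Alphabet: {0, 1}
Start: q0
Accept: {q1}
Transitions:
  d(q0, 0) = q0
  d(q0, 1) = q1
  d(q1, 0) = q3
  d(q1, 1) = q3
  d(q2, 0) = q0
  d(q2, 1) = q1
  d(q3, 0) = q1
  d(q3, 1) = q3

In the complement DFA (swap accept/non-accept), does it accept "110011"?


Trace: q0 -> q1 -> q3 -> q1 -> q3 -> q3 -> q3
Final: q3
Original accept: {q1}
Complement: q3 is not in original accept

Yes, complement accepts (original rejects)


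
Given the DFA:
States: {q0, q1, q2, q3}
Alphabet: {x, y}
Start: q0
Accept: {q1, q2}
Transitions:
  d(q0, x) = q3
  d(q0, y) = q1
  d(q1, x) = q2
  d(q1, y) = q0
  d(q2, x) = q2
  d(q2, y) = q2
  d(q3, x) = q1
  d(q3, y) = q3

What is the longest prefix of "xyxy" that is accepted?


Run the DFA, marking each prefix where the state is accepting:
  "" -> q0 [reject]
  "x" -> q3 [reject]
  "xy" -> q3 [reject]
  "xyx" -> q1 [accept]
  "xyxy" -> q0 [reject]

"xyx"


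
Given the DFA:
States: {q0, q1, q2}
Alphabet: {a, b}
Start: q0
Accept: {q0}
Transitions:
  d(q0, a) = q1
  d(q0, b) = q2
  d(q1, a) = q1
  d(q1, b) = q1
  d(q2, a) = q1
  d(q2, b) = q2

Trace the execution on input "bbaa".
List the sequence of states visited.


Input: bbaa
d(q0, b) = q2
d(q2, b) = q2
d(q2, a) = q1
d(q1, a) = q1


q0 -> q2 -> q2 -> q1 -> q1


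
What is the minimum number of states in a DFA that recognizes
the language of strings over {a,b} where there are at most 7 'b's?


States: count = 0, 1, ..., 7 (all accepting; 8 states), plus a dead state for count > 7.
Total: 8 + 1 = 9.

9


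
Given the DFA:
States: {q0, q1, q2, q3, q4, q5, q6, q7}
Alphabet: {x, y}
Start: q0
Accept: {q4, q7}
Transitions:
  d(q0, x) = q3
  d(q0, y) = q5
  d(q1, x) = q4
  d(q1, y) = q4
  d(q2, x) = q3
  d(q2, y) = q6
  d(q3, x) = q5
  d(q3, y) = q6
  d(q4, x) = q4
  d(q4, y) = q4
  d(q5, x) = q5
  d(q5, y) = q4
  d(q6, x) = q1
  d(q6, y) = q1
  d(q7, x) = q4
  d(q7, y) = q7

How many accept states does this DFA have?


Accept states listed: {q4, q7}
Counting: q4(1) q7(2)

2


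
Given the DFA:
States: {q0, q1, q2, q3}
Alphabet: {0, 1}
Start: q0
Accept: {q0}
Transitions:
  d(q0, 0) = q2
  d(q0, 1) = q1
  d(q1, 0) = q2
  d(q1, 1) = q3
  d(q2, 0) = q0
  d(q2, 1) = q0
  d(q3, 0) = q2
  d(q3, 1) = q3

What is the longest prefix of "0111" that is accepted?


Run the DFA, marking each prefix where the state is accepting:
  "" -> q0 [accept]
  "0" -> q2 [reject]
  "01" -> q0 [accept]
  "011" -> q1 [reject]
  "0111" -> q3 [reject]

"01"


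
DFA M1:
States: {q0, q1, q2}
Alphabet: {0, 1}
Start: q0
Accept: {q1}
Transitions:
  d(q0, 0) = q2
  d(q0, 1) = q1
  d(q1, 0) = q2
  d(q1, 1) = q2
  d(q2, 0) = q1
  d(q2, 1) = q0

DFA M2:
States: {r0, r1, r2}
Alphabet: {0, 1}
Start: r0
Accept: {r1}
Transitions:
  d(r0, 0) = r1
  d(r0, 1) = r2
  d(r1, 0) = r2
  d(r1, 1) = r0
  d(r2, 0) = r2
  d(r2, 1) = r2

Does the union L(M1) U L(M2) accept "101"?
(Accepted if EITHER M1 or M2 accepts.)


M1: final=q0 accepted=False
M2: final=r2 accepted=False

No, union rejects (neither accepts)


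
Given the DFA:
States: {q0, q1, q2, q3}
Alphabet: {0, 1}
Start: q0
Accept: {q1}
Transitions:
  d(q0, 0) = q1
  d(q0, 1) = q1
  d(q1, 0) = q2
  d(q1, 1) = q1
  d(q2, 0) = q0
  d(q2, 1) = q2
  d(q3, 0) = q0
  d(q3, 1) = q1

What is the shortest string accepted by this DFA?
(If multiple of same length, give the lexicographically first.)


BFS by string length (lex-first path to each state shown):
  len 0: q0<-""
  len 1: q1<-"0"
Found accept state at length 1.

"0"


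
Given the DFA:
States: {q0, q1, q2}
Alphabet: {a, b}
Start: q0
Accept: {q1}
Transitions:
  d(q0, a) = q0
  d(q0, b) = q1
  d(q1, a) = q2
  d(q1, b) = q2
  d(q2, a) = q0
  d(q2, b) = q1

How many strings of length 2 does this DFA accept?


Enumerating all length-2 strings:
  "aa" -> q0 [reject]
  "ab" -> q1 [accept]
  "ba" -> q2 [reject]
  "bb" -> q2 [reject]

1 out of 4


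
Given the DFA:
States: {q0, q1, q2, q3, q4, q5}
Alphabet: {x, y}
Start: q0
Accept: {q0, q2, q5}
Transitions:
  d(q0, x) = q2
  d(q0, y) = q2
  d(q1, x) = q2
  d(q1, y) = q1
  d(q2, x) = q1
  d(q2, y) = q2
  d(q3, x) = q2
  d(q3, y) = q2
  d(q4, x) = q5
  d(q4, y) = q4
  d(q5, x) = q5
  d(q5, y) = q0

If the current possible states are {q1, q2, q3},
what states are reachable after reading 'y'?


Apply transition on 'y' from each current state:
  d(q1, y) = q1
  d(q2, y) = q2
  d(q3, y) = q2

{q1, q2}


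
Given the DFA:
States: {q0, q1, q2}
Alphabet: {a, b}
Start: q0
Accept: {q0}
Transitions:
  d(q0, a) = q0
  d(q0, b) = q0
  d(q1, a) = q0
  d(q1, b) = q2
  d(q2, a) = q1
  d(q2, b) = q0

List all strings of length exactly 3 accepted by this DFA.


All strings of length 3: 8 total
Accepted: 8

"aaa", "aab", "aba", "abb", "baa", "bab", "bba", "bbb"


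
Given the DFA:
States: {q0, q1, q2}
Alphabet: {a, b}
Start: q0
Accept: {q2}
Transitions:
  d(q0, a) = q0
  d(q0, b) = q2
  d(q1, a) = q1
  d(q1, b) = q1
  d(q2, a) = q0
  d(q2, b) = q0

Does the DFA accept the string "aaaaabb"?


Trace: q0 -> q0 -> q0 -> q0 -> q0 -> q0 -> q2 -> q0
Final state: q0
Accept states: {q2}

No, rejected (final state q0 is not an accept state)


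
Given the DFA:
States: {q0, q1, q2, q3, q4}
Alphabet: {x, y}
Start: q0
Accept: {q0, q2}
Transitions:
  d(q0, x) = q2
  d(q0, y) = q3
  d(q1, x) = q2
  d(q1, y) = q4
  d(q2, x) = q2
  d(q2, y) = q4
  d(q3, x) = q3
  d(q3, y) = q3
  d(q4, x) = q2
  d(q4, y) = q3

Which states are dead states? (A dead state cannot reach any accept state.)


Forward reachability from each state:
  q0 -> reaches accept state q0 (live)
  q1 -> reaches accept state q2 (live)
  q2 -> reaches accept state q2 (live)
  q3 -> reaches {q3}, no accept state (dead)
  q4 -> reaches accept state q2 (live)

{q3}


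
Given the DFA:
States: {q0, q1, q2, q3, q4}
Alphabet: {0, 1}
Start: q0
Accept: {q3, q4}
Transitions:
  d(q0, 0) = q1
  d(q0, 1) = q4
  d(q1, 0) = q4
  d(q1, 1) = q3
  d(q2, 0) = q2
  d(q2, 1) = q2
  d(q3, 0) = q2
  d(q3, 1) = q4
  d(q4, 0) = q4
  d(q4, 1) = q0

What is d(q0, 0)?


Looking up transition d(q0, 0)

q1


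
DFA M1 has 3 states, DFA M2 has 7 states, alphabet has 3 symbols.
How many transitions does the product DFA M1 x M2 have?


Product DFA has 3 * 7 = 21 states.
Each has 3 transitions: 21 * 3 = 63

63


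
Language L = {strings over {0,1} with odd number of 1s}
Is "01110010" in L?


count('1') = 4; 4 mod 2 = 0

No, "01110010" is not in L


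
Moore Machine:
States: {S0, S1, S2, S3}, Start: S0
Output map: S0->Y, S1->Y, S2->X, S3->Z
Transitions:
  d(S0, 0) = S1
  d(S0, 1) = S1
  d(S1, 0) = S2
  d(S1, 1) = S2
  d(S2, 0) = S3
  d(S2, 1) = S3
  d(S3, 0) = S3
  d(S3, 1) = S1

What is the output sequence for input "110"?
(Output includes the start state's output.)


Start: S0 (output Y)
  --1--> S1 (output Y)
  --1--> S2 (output X)
  --0--> S3 (output Z)

"YYXZ"


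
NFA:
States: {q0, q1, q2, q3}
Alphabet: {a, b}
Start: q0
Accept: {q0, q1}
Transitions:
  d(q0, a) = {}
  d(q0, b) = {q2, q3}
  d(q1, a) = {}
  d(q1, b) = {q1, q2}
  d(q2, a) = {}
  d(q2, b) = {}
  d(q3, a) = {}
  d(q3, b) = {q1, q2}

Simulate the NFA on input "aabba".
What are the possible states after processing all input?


Start: {q0}
  --a--> {}
  --a--> {}
  --b--> {}
  --b--> {}
  --a--> {}

{} (empty set, no valid transitions)


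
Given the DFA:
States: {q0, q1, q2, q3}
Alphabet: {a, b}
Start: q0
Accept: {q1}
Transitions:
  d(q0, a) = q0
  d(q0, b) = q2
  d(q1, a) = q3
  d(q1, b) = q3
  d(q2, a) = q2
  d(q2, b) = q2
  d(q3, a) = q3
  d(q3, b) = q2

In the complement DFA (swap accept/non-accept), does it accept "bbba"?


Trace: q0 -> q2 -> q2 -> q2 -> q2
Final: q2
Original accept: {q1}
Complement: q2 is not in original accept

Yes, complement accepts (original rejects)


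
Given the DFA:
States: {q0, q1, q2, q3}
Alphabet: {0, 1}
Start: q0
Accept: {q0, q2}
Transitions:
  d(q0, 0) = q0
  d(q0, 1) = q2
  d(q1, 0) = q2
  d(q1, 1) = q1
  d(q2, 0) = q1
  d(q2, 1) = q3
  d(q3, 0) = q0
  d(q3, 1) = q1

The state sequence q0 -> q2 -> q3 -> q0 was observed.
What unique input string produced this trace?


Trace back each transition to find the symbol:
  q0 --[1]--> q2
  q2 --[1]--> q3
  q3 --[0]--> q0

"110"


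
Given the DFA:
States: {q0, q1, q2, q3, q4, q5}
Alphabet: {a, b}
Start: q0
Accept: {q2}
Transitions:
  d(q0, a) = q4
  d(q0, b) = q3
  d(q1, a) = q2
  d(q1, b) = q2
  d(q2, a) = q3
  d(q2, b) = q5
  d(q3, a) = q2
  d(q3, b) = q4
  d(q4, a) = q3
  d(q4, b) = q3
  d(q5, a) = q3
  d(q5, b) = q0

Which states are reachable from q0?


BFS from q0:
  layer 0: {q0}
  layer 1: {q3, q4}
  layer 2: {q2}
  layer 3: {q5}

{q0, q2, q3, q4, q5}


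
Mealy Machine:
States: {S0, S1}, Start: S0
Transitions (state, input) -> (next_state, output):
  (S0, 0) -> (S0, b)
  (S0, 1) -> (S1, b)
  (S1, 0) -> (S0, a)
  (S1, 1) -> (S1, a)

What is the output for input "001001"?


Step-by-step:
  (S0, 0) -> (S0, b)
  (S0, 0) -> (S0, b)
  (S0, 1) -> (S1, b)
  (S1, 0) -> (S0, a)
  (S0, 0) -> (S0, b)
  (S0, 1) -> (S1, b)

"bbbabb"


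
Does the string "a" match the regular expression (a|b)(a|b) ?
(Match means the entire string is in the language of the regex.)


|string| = 1; first = 'a'; last = 'a'

No, "a" does not match (a|b)(a|b)


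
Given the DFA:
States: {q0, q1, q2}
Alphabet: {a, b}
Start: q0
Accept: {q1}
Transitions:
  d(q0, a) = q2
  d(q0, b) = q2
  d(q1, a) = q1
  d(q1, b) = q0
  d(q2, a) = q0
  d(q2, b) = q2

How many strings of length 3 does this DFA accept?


Enumerating all length-3 strings:
  "aaa" -> q2 [reject]
  "aab" -> q2 [reject]
  "aba" -> q0 [reject]
  "abb" -> q2 [reject]
  "baa" -> q2 [reject]
  "bab" -> q2 [reject]
  "bba" -> q0 [reject]
  "bbb" -> q2 [reject]

0 out of 8


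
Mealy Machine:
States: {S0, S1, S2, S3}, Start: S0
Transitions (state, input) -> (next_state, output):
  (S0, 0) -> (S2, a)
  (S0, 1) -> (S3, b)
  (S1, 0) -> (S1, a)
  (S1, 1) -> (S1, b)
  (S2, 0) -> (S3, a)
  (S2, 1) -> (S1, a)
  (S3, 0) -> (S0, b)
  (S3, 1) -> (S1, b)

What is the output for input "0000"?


Step-by-step:
  (S0, 0) -> (S2, a)
  (S2, 0) -> (S3, a)
  (S3, 0) -> (S0, b)
  (S0, 0) -> (S2, a)

"aaba"


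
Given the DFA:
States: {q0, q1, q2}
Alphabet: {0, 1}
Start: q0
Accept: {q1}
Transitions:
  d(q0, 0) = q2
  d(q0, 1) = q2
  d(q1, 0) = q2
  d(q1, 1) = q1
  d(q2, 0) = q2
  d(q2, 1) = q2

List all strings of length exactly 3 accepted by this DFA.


All strings of length 3: 8 total
Accepted: 0

None


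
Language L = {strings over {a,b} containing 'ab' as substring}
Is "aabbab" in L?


'ab' occurs at index 1

Yes, "aabbab" is in L


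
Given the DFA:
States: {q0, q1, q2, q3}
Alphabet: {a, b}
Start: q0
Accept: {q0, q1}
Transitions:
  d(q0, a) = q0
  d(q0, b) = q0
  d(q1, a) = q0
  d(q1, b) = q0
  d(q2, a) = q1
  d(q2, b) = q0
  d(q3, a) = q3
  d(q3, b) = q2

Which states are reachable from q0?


BFS from q0:
  layer 0: {q0}

{q0}


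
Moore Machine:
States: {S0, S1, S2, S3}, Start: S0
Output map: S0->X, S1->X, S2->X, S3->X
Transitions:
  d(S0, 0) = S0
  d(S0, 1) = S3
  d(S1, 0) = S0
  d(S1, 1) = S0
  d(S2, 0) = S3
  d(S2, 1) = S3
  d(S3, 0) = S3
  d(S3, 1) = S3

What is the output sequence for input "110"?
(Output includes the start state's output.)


Start: S0 (output X)
  --1--> S3 (output X)
  --1--> S3 (output X)
  --0--> S3 (output X)

"XXXX"


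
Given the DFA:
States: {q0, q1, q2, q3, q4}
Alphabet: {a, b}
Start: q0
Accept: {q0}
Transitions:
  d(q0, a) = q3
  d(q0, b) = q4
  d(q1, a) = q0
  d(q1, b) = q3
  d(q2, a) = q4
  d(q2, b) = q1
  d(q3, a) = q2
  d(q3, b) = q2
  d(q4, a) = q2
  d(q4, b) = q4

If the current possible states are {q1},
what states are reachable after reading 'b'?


Apply transition on 'b' from each current state:
  d(q1, b) = q3

{q3}


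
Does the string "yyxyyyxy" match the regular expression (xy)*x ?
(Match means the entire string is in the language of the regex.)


|string| = 8; first = 'y'; last = 'y'

No, "yyxyyyxy" does not match (xy)*x


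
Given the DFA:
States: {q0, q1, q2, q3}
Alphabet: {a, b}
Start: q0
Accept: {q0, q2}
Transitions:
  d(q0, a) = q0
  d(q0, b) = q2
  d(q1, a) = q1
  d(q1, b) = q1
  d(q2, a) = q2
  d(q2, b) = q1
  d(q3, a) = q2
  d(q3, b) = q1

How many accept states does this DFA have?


Accept states listed: {q0, q2}
Counting: q0(1) q2(2)

2


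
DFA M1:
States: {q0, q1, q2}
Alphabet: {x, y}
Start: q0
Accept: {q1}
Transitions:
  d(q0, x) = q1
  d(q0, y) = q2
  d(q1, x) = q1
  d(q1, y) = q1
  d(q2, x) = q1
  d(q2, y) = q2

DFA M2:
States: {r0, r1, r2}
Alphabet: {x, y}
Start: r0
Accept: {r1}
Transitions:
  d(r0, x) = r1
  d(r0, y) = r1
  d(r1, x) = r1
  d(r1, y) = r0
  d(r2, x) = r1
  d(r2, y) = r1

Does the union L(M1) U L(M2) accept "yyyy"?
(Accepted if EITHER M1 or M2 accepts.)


M1: final=q2 accepted=False
M2: final=r0 accepted=False

No, union rejects (neither accepts)


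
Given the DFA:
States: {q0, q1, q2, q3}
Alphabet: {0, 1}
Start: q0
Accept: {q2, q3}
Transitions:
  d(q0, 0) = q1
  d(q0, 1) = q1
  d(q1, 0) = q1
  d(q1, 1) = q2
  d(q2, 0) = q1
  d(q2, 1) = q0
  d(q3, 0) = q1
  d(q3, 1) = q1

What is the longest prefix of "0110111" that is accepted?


Run the DFA, marking each prefix where the state is accepting:
  "" -> q0 [reject]
  "0" -> q1 [reject]
  "01" -> q2 [accept]
  "011" -> q0 [reject]
  "0110" -> q1 [reject]
  "01101" -> q2 [accept]
  "011011" -> q0 [reject]
  "0110111" -> q1 [reject]

"01101"


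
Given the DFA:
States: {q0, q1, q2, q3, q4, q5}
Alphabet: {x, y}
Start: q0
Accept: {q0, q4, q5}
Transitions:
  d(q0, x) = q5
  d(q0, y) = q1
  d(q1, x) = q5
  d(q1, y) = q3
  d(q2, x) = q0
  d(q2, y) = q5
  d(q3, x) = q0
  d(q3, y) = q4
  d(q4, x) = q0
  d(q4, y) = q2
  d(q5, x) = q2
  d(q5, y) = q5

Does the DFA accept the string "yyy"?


Trace: q0 -> q1 -> q3 -> q4
Final state: q4
Accept states: {q0, q4, q5}

Yes, accepted (final state q4 is an accept state)


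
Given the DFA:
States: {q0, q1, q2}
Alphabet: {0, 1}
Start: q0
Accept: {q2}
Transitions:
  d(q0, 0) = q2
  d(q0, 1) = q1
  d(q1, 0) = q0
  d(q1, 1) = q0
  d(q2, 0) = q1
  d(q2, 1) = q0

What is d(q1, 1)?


Looking up transition d(q1, 1)

q0


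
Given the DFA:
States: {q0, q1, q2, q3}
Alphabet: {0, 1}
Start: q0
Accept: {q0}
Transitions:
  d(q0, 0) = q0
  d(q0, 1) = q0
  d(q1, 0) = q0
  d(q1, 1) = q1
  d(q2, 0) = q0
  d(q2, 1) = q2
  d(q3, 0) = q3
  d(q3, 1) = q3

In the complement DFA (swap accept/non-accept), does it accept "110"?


Trace: q0 -> q0 -> q0 -> q0
Final: q0
Original accept: {q0}
Complement: q0 is in original accept

No, complement rejects (original accepts)


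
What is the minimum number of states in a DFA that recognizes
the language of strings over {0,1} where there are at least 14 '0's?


States: count = 0, 1, ..., 13, and a final '>= 14' state.
Total: 14 + 1 = 15. Accept = '>= 14' state.

15


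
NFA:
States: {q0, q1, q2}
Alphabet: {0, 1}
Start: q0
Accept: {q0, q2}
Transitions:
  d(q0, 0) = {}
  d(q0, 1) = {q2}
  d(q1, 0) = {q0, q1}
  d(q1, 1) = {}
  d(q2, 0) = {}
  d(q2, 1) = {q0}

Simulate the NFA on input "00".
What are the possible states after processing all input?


Start: {q0}
  --0--> {}
  --0--> {}

{} (empty set, no valid transitions)


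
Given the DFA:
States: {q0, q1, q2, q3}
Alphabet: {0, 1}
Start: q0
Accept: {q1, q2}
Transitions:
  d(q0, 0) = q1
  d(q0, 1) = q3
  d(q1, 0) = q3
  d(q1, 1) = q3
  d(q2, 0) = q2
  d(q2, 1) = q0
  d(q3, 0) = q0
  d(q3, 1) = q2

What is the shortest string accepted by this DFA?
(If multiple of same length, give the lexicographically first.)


BFS by string length (lex-first path to each state shown):
  len 0: q0<-""
  len 1: q1<-"0", q3<-"1"
Found accept state at length 1.

"0"


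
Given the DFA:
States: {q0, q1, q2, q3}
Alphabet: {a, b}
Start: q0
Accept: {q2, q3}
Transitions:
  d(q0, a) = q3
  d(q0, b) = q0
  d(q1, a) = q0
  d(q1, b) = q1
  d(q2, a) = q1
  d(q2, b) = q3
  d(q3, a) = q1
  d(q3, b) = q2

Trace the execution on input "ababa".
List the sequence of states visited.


Input: ababa
d(q0, a) = q3
d(q3, b) = q2
d(q2, a) = q1
d(q1, b) = q1
d(q1, a) = q0


q0 -> q3 -> q2 -> q1 -> q1 -> q0


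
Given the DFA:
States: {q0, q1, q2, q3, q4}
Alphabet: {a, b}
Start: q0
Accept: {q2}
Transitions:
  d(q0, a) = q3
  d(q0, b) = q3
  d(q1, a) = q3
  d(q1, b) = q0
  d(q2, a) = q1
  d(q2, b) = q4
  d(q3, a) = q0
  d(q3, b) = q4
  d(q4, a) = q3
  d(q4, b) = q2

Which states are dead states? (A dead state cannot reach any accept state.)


Forward reachability from each state:
  q0 -> reaches accept state q2 (live)
  q1 -> reaches accept state q2 (live)
  q2 -> reaches accept state q2 (live)
  q3 -> reaches accept state q2 (live)
  q4 -> reaches accept state q2 (live)

None (all states can reach an accept state)


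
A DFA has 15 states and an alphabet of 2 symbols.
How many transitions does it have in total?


Each state has exactly one transition per symbol.
15 * 2 = 30

30


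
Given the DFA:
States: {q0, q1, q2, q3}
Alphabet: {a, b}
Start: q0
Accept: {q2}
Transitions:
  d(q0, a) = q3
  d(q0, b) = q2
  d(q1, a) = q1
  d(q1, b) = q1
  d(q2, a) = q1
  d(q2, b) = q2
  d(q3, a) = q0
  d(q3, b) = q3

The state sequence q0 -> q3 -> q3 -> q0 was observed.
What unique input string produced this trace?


Trace back each transition to find the symbol:
  q0 --[a]--> q3
  q3 --[b]--> q3
  q3 --[a]--> q0

"aba"


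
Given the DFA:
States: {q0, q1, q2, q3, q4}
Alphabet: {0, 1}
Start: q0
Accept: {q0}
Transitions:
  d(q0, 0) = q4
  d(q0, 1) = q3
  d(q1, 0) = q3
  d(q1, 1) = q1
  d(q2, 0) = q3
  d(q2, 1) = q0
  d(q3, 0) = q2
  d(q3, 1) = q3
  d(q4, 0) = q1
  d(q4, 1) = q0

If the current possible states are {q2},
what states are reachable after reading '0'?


Apply transition on '0' from each current state:
  d(q2, 0) = q3

{q3}


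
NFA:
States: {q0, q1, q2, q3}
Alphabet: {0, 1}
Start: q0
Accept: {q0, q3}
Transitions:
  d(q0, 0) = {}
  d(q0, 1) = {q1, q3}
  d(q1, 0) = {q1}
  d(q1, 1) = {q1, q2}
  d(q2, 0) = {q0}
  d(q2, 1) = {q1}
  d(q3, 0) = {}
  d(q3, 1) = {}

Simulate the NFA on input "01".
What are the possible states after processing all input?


Start: {q0}
  --0--> {}
  --1--> {}

{} (empty set, no valid transitions)


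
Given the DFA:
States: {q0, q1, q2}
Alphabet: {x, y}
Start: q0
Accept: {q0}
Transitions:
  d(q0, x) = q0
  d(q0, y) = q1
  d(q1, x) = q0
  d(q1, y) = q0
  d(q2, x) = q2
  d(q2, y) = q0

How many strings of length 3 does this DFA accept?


Enumerating all length-3 strings:
  "xxx" -> q0 [accept]
  "xxy" -> q1 [reject]
  "xyx" -> q0 [accept]
  "xyy" -> q0 [accept]
  "yxx" -> q0 [accept]
  "yxy" -> q1 [reject]
  "yyx" -> q0 [accept]
  "yyy" -> q1 [reject]

5 out of 8


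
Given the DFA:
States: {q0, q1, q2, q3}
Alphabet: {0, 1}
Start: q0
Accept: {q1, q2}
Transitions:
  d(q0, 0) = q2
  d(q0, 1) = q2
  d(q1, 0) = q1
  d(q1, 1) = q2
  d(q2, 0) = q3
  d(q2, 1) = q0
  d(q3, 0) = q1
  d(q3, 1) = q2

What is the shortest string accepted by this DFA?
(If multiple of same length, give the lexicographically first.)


BFS by string length (lex-first path to each state shown):
  len 0: q0<-""
  len 1: q2<-"0"
Found accept state at length 1.

"0"


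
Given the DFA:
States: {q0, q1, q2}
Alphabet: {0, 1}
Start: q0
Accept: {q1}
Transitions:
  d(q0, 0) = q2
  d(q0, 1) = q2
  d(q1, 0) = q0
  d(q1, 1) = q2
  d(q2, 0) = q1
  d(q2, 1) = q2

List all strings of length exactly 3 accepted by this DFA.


All strings of length 3: 8 total
Accepted: 2

"010", "110"


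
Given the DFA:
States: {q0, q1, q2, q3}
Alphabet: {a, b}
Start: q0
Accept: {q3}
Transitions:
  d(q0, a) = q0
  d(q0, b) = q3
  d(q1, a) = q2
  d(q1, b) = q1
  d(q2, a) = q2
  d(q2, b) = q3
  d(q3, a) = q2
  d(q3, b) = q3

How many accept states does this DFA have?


Accept states listed: {q3}
Counting: q3(1)

1


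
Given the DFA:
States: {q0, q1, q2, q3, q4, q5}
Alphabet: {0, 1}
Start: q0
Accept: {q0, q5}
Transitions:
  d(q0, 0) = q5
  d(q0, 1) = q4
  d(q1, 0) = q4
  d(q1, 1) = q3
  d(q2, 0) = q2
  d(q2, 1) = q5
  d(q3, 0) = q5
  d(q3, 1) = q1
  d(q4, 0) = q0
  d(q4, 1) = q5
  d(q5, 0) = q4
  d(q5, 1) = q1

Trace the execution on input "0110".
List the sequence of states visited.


Input: 0110
d(q0, 0) = q5
d(q5, 1) = q1
d(q1, 1) = q3
d(q3, 0) = q5


q0 -> q5 -> q1 -> q3 -> q5


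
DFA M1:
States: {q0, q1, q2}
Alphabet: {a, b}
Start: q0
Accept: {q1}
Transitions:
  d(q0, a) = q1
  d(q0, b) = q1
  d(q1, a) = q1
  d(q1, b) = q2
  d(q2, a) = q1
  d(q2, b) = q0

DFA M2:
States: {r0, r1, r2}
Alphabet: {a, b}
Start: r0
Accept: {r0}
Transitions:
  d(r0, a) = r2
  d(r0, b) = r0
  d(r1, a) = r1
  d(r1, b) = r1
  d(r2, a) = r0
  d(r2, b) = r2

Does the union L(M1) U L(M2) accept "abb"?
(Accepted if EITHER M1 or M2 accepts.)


M1: final=q0 accepted=False
M2: final=r2 accepted=False

No, union rejects (neither accepts)


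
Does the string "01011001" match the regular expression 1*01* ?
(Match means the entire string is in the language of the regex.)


|string| = 8; first = '0'; last = '1'

No, "01011001" does not match 1*01*


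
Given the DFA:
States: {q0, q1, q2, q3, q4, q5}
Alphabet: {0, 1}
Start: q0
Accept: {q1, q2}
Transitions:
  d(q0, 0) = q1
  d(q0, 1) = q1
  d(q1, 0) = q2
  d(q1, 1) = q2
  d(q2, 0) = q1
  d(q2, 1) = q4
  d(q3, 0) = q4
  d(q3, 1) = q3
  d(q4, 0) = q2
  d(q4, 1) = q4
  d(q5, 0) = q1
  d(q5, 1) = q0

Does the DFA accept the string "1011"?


Trace: q0 -> q1 -> q2 -> q4 -> q4
Final state: q4
Accept states: {q1, q2}

No, rejected (final state q4 is not an accept state)


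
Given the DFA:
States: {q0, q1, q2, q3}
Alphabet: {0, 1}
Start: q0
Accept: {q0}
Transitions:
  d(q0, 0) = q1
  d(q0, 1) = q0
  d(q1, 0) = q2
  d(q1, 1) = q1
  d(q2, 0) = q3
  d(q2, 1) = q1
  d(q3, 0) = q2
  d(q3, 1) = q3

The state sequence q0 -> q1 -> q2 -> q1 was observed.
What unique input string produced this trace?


Trace back each transition to find the symbol:
  q0 --[0]--> q1
  q1 --[0]--> q2
  q2 --[1]--> q1

"001"


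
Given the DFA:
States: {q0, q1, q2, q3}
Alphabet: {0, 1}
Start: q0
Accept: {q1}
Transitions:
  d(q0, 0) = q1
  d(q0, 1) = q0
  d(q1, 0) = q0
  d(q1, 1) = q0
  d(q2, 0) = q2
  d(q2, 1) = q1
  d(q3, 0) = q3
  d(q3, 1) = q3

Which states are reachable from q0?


BFS from q0:
  layer 0: {q0}
  layer 1: {q1}

{q0, q1}


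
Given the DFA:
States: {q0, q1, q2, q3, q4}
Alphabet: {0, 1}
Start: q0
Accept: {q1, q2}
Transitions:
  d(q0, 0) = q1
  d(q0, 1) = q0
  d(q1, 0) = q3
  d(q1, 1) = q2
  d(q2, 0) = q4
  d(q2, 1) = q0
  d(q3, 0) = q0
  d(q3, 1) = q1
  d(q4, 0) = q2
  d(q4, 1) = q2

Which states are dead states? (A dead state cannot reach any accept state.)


Forward reachability from each state:
  q0 -> reaches accept state q1 (live)
  q1 -> reaches accept state q1 (live)
  q2 -> reaches accept state q1 (live)
  q3 -> reaches accept state q1 (live)
  q4 -> reaches accept state q1 (live)

None (all states can reach an accept state)


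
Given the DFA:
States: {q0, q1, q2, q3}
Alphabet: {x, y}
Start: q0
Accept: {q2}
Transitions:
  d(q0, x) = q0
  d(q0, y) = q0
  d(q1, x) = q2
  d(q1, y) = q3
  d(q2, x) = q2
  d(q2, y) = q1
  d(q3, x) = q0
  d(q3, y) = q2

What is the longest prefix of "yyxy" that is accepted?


Run the DFA, marking each prefix where the state is accepting:
  "" -> q0 [reject]
  "y" -> q0 [reject]
  "yy" -> q0 [reject]
  "yyx" -> q0 [reject]
  "yyxy" -> q0 [reject]

No prefix is accepted


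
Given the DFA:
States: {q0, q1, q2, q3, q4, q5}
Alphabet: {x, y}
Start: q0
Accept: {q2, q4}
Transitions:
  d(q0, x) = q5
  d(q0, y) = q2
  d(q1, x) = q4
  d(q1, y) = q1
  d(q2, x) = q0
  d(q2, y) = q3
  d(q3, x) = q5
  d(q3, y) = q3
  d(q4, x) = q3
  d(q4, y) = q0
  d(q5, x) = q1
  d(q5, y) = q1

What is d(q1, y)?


Looking up transition d(q1, y)

q1


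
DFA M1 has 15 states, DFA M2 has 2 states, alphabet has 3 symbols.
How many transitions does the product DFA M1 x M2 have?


Product DFA has 15 * 2 = 30 states.
Each has 3 transitions: 30 * 3 = 90

90


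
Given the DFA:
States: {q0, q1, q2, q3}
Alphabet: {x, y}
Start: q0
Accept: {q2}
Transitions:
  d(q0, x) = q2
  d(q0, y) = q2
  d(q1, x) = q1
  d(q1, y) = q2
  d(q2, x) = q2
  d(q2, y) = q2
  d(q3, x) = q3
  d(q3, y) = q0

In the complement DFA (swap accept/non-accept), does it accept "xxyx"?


Trace: q0 -> q2 -> q2 -> q2 -> q2
Final: q2
Original accept: {q2}
Complement: q2 is in original accept

No, complement rejects (original accepts)


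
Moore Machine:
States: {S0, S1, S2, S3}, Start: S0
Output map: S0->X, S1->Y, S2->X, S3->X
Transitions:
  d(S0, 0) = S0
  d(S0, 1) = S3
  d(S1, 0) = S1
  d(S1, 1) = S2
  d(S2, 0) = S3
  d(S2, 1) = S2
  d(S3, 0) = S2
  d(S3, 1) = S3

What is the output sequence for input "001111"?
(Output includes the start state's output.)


Start: S0 (output X)
  --0--> S0 (output X)
  --0--> S0 (output X)
  --1--> S3 (output X)
  --1--> S3 (output X)
  --1--> S3 (output X)
  --1--> S3 (output X)

"XXXXXXX"
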